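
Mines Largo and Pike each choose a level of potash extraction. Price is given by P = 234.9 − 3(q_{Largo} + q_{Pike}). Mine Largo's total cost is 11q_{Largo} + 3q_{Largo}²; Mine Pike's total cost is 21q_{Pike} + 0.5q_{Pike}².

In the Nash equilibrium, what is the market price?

122.072

Mine Largo's profit: π = q_{Largo}(234.9 − 3(q_{Largo} + q_{Pike})) − 11q_{Largo} − 3q_{Largo}².
∂π/∂q_{Largo} = 223.9 − 12q_{Largo} − 3q_{Pike} = 0, so q_{Largo} = 2239/120 − 0.25q_{Pike}.
For Pike: ∂π/∂q_{Pike} = 213.9 − 7q_{Pike} − 3q_{Largo} = 0 ⇒ q_{Pike} = 2139/70 − (3/7)q_{Largo}.
Solving the two reaction functions simultaneously: (1 − (−0.25)(−3/7))q_{Largo} = 2239/120 − 0.25·(2139/70), so (25/28)q_{Largo} = 1157/105 and q_{Largo} = 4628/375.
Then q_{Pike} = 2139/70 − (3/7)·(4628/375) = 25.268.
Equilibrium price: P = 234.9 − 3·(28207/750) = 122.072.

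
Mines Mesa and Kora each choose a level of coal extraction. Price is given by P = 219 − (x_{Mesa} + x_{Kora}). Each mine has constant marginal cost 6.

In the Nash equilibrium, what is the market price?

Mine Mesa's profit: π = x_{Mesa}(219 − (x_{Mesa} + x_{Kora})) − 6x_{Mesa}.
∂π/∂x_{Mesa} = 213 − 2x_{Mesa} − x_{Kora} = 0, so x_{Mesa} = 106.5 − 0.5x_{Kora}.
Setting x_{Mesa} = x_{Kora} in the reaction function: x_{Mesa} = 106.5 − 0.5x_{Mesa}, so x_{Mesa} = 106.5 / 1.5 = 71.
Equilibrium price: P = 219 − 142 = 77.

77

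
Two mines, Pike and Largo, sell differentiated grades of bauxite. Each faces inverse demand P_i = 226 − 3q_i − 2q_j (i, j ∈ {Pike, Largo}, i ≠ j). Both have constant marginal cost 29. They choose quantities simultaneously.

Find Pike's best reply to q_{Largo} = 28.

23.5

Mine Pike's profit: π = q_{Pike}(226 − 3q_{Pike} − 2q_{Largo}) − 29q_{Pike}.
∂π/∂q_{Pike} = 197 − 6q_{Pike} − 2q_{Largo} = 0 ⇒ q_{Pike} = 197/6 − (1/3)q_{Largo}.
At q_{Largo} = 28: q_{Pike} = 197/6 − (1/3)·28 = 23.5.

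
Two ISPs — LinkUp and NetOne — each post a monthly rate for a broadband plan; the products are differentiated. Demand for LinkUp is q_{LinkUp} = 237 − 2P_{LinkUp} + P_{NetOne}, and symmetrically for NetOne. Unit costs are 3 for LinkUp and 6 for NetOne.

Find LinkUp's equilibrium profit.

LinkUp's profit: π = (P_{LinkUp} − 3)(237 − 2P_{LinkUp} + P_{NetOne}).
∂π/∂P_{LinkUp} = 243 − 4P_{LinkUp} + P_{NetOne} = 0 ⇒ P_{LinkUp} = 60.75 + 0.25P_{NetOne}.
Similarly P_{NetOne} = 62.25 + 0.25P_{LinkUp}.
Solving the two reaction functions simultaneously: (1 − (0.25)(0.25))P_{LinkUp} = 60.75 + 0.25·62.25, so 0.9375P_{LinkUp} = 76.3125 and P_{LinkUp} = 81.4.
Then P_{NetOne} = 62.25 + 0.25·81.4 = 82.6.
q_{LinkUp} = 237 − 2·81.4 + 82.6 = 156.8.
Profit = (81.4 − 3)·156.8 = 12293.12.

12293.12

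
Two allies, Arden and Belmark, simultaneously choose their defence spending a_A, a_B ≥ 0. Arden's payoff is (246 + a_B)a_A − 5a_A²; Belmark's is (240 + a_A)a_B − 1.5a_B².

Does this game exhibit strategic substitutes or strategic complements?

strategic complements

Expanding Arden's payoff: 246a_A + a_Ba_A − 5a_A².
∂π/∂a_A = 246 + a_B − 10a_A = 0, so a_A = 24.6 + 0.1a_B.
The best-response slope da_A/da_B = 0.1 > 0: the reaction function is upward-sloping, so the choices are strategic complements.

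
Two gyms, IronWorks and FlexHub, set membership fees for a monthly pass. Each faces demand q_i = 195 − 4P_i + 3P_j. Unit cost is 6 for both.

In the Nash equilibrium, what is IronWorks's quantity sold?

IronWorks's profit: π = (P_{IronWorks} − 6)(195 − 4P_{IronWorks} + 3P_{FlexHub}).
∂π/∂P_{IronWorks} = 219 − 8P_{IronWorks} + 3P_{FlexHub} = 0 ⇒ P_{IronWorks} = 27.375 + 0.375P_{FlexHub}.
Setting P_{IronWorks} = P_{FlexHub} in the reaction function: P_{IronWorks} = 27.375 + 0.375P_{IronWorks}, so P_{IronWorks} = 27.375 / 0.625 = 43.8.
q_{IronWorks} = 195 − 4·43.8 + 3·43.8 = 151.2.

151.2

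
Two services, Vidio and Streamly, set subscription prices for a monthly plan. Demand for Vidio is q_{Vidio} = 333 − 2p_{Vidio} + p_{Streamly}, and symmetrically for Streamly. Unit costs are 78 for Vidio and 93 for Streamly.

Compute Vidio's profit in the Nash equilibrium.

15138

Vidio's profit: π = (p_{Vidio} − 78)(333 − 2p_{Vidio} + p_{Streamly}).
∂π/∂p_{Vidio} = 489 − 4p_{Vidio} + p_{Streamly} = 0 ⇒ p_{Vidio} = 122.25 + 0.25p_{Streamly}.
Similarly p_{Streamly} = 129.75 + 0.25p_{Vidio}.
Plugging p_{Streamly} into Vidio's best response: p_{Vidio} = 122.25 + 0.25(129.75 + 0.25p_{Vidio}) ⇒ 0.9375p_{Vidio} = 154.6875, so p_{Vidio} = 165.
Then p_{Streamly} = 129.75 + 0.25·165 = 171.
q_{Vidio} = 333 − 2·165 + 171 = 174.
Profit = (165 − 78)·174 = 15138.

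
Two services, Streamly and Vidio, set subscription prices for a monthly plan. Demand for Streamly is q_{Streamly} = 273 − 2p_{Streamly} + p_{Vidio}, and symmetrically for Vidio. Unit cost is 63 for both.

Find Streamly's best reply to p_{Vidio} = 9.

Streamly's profit: π = (p_{Streamly} − 63)(273 − 2p_{Streamly} + p_{Vidio}).
∂π/∂p_{Streamly} = 399 − 4p_{Streamly} + p_{Vidio} = 0 ⇒ p_{Streamly} = 99.75 + 0.25p_{Vidio}.
At p_{Vidio} = 9: p_{Streamly} = 99.75 + 0.25·9 = 102.

102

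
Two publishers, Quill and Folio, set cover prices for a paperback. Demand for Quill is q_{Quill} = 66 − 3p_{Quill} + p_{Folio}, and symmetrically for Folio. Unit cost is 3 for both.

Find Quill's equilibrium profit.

Quill's profit: π = (p_{Quill} − 3)(66 − 3p_{Quill} + p_{Folio}).
∂π/∂p_{Quill} = 75 − 6p_{Quill} + p_{Folio} = 0 ⇒ p_{Quill} = 12.5 + (1/6)p_{Folio}.
By symmetry p_{Folio} = p_{Quill}; substituting into the reaction function, (5/6)p_{Quill} = 12.5 and p_{Quill} = 15.
q_{Quill} = 66 − 3·15 + 15 = 36.
Profit = (15 − 3)·36 = 432.

432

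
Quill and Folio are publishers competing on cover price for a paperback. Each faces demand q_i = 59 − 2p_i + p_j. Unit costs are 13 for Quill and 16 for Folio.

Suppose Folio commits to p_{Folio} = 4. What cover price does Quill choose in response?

22.25

Quill's profit: π = (p_{Quill} − 13)(59 − 2p_{Quill} + p_{Folio}).
∂π/∂p_{Quill} = 85 − 4p_{Quill} + p_{Folio} = 0 ⇒ p_{Quill} = 21.25 + 0.25p_{Folio}.
At p_{Folio} = 4: p_{Quill} = 21.25 + 0.25·4 = 22.25.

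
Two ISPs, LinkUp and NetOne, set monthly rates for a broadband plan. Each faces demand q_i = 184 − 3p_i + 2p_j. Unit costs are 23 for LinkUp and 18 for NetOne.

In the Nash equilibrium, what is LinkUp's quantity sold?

LinkUp's profit: π = (p_{LinkUp} − 23)(184 − 3p_{LinkUp} + 2p_{NetOne}).
∂π/∂p_{LinkUp} = 253 − 6p_{LinkUp} + 2p_{NetOne} = 0 ⇒ p_{LinkUp} = 253/6 + (1/3)p_{NetOne}.
Similarly p_{NetOne} = 119/3 + (1/3)p_{LinkUp}.
Substituting the second reaction function into the first: p_{LinkUp} = 253/6 + (1/3)(119/3 + (1/3)p_{LinkUp}), which gives (8/9)p_{LinkUp} = 997/18 ⇒ p_{LinkUp} = 62.3125.
Then p_{NetOne} = 119/3 + (1/3)·62.3125 = 60.4375.
q_{LinkUp} = 184 − 3·62.3125 + 2·60.4375 = 117.9375.

117.9375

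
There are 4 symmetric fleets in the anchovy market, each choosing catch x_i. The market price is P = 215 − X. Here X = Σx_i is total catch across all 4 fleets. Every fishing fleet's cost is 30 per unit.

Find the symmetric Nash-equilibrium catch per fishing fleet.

37

A representative fishing fleet's profit is π_i = x_i(215 − X) − 30x_i, with X = x_i + Σ_{j≠i} x_j.
First-order condition: 185 − 2x_i − Σ_{j≠i} x_j = 0.
In a symmetric equilibrium every fishing fleet chooses the same x, so Σ_{j≠i} x_j = 3x. The condition becomes 185 − 5x = 0, giving x = 185/5 = 37.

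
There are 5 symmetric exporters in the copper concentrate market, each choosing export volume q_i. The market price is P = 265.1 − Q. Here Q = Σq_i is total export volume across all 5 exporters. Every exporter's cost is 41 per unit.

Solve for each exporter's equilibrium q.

A representative exporter's profit is π_i = q_i(265.1 − Q) − 41q_i, with Q = q_i + Σ_{j≠i} q_j.
First-order condition: 224.1 − 2q_i − Σ_{j≠i} q_j = 0.
With identical exporters, set every q_j = q: then 224.1 − 2q − 4q = 0, i.e. q = 224.1/6 = 37.35.

37.35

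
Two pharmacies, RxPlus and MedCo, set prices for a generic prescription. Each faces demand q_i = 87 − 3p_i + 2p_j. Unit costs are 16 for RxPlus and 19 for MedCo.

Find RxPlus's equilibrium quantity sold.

54.9375

RxPlus's profit: π = (p_{RxPlus} − 16)(87 − 3p_{RxPlus} + 2p_{MedCo}).
∂π/∂p_{RxPlus} = 135 − 6p_{RxPlus} + 2p_{MedCo} = 0 ⇒ p_{RxPlus} = 22.5 + (1/3)p_{MedCo}.
Similarly p_{MedCo} = 24 + (1/3)p_{RxPlus}.
Solving the two reaction functions simultaneously: (1 − (1/3)(1/3))p_{RxPlus} = 22.5 + (1/3)·24, so (8/9)p_{RxPlus} = 30.5 and p_{RxPlus} = 34.3125.
Then p_{MedCo} = 24 + (1/3)·34.3125 = 35.4375.
q_{RxPlus} = 87 − 3·34.3125 + 2·35.4375 = 54.9375.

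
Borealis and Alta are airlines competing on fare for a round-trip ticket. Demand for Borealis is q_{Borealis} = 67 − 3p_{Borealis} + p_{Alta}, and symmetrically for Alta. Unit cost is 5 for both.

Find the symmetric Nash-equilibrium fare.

Borealis's profit: π = (p_{Borealis} − 5)(67 − 3p_{Borealis} + p_{Alta}).
∂π/∂p_{Borealis} = 82 − 6p_{Borealis} + p_{Alta} = 0 ⇒ p_{Borealis} = 41/3 + (1/6)p_{Alta}.
Setting p_{Borealis} = p_{Alta} in the reaction function: p_{Borealis} = 41/3 + (1/6)p_{Borealis}, so p_{Borealis} = (41/3) / (5/6) = 16.4.

16.4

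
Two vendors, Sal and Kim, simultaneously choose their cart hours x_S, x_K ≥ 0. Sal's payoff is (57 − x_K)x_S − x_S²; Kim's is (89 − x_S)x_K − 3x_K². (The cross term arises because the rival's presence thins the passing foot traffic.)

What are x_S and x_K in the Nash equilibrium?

23, 11

Expanding Sal's payoff: 57x_S − x_Kx_S − x_S².
∂π/∂x_S = 57 − x_K − 2x_S = 0, so x_S = 28.5 − 0.5x_K.
Likewise for Kim: x_K = 89/6 − (1/6)x_S.
Solving the two reaction functions simultaneously: (1 − (−0.5)(−1/6))x_S = 28.5 − 0.5·(89/6), so (11/12)x_S = 253/12 and x_S = 23.
Then x_K = 89/6 − (1/6)·23 = 11.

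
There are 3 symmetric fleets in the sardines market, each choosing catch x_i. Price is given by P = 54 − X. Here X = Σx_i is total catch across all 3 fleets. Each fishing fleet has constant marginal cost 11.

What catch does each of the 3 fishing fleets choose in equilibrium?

10.75

A representative fishing fleet's profit is π_i = x_i(54 − X) − 11x_i, with X = x_i + Σ_{j≠i} x_j.
First-order condition: 43 − 2x_i − Σ_{j≠i} x_j = 0.
Imposing symmetry (x_j = x for all j) turns Σ_{j≠i} x_j into 2x, so 43 = 4x and x = 10.75.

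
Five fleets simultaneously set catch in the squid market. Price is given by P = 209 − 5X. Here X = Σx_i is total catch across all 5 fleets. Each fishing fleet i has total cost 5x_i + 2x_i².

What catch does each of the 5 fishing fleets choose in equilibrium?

A representative fishing fleet's profit is π_i = x_i(209 − 5X) − 5x_i − 2x_i², with X = x_i + Σ_{j≠i} x_j.
First-order condition: 204 − 14x_i − 5Σ_{j≠i} x_j = 0.
Imposing symmetry (x_j = x for all j) turns Σ_{j≠i} x_j into 4x, so 204 = 34x and x = 6.

6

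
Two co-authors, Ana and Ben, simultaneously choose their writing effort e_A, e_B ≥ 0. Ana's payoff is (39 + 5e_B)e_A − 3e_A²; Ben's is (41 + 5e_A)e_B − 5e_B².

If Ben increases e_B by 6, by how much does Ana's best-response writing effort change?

5

Expanding Ana's payoff: 39e_A + 5e_Be_A − 3e_A².
∂π/∂e_A = 39 + 5e_B − 6e_A = 0, so e_A = 6.5 + (5/6)e_B.
The reaction-function slope is 5/6, so a 6-unit rise in e_B moves e_A by 5/6 × 6 = 5. Ana's best response rises — the actions are strategic complements.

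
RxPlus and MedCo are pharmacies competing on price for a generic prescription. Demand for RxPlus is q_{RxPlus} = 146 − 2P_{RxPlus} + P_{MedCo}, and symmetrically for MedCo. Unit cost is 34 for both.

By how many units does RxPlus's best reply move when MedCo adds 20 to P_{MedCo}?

RxPlus's profit: π = (P_{RxPlus} − 34)(146 − 2P_{RxPlus} + P_{MedCo}).
∂π/∂P_{RxPlus} = 214 − 4P_{RxPlus} + P_{MedCo} = 0 ⇒ P_{RxPlus} = 53.5 + 0.25P_{MedCo}.
The reaction-function slope is 0.25, so a 20-unit rise in P_{MedCo} moves P_{RxPlus} by 0.25 × 20 = 5. RxPlus's best response rises — the actions are strategic complements.

5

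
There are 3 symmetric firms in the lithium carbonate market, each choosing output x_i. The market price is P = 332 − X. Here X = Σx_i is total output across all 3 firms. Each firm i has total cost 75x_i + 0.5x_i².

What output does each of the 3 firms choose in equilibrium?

51.4

A representative firm's profit is π_i = x_i(332 − X) − 75x_i − 0.5x_i², with X = x_i + Σ_{j≠i} x_j.
First-order condition: 257 − 3x_i − Σ_{j≠i} x_j = 0.
In a symmetric equilibrium every firm chooses the same x, so Σ_{j≠i} x_j = 2x. The condition becomes 257 − 5x = 0, giving x = 257/5 = 51.4.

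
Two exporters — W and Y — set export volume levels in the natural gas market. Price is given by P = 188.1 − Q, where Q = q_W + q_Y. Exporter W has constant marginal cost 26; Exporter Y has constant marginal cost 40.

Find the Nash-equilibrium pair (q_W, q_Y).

58.7, 44.7

Exporter W's profit: π = q_W(188.1 − (q_W + q_Y)) − 26q_W.
∂π/∂q_W = 162.1 − 2q_W − q_Y = 0, so q_W = 81.05 − 0.5q_Y.
By the same steps for Y: q_Y = 74.05 − 0.5q_W.
Solving the two reaction functions simultaneously: (1 − (−0.5)(−0.5))q_W = 81.05 − 0.5·74.05, so 0.75q_W = 44.025 and q_W = 58.7.
Then q_Y = 74.05 − 0.5·58.7 = 44.7.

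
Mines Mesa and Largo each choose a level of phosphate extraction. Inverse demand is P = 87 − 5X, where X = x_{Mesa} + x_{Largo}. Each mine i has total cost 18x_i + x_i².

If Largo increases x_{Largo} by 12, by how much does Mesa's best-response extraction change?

Mine Mesa's profit: π = x_{Mesa}(87 − 5(x_{Mesa} + x_{Largo})) − 18x_{Mesa} − x_{Mesa}².
∂π/∂x_{Mesa} = 69 − 12x_{Mesa} − 5x_{Largo} = 0, so x_{Mesa} = 5.75 − (5/12)x_{Largo}.
The reaction-function slope is −5/12, so a 12-unit rise in x_{Largo} moves x_{Mesa} by −5/12 × 12 = −5. Mesa's best response falls — the actions are strategic substitutes.

-5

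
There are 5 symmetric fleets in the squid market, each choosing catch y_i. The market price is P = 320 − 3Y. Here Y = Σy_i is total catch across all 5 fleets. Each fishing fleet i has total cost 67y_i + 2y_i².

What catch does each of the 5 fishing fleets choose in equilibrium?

11.5

A representative fishing fleet's profit is π_i = y_i(320 − 3Y) − 67y_i − 2y_i², with Y = y_i + Σ_{j≠i} y_j.
First-order condition: 253 − 10y_i − 3Σ_{j≠i} y_j = 0.
With identical fishing fleets, set every y_j = y: then 253 − 10y − 12y = 0, i.e. y = 253/22 = 11.5.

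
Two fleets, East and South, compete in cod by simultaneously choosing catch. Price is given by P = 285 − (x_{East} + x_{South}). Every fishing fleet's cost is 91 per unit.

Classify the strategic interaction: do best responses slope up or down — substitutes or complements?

strategic substitutes

Fishing fleet East's profit: π = x_{East}(285 − (x_{East} + x_{South})) − 91x_{East}.
∂π/∂x_{East} = 194 − 2x_{East} − x_{South} = 0, so x_{East} = 97 − 0.5x_{South}.
The best-response slope dx_{East}/dx_{South} = −0.5 < 0: the reaction function is downward-sloping, so the choices are strategic substitutes.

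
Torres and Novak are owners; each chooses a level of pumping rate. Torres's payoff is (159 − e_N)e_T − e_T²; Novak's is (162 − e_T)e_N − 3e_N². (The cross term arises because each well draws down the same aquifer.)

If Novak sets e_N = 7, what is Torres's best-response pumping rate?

Expanding Torres's payoff: 159e_T − e_Ne_T − e_T².
∂π/∂e_T = 159 − e_N − 2e_T = 0, so e_T = 79.5 − 0.5e_N.
At e_N = 7: e_T = 79.5 − 0.5·7 = 76.

76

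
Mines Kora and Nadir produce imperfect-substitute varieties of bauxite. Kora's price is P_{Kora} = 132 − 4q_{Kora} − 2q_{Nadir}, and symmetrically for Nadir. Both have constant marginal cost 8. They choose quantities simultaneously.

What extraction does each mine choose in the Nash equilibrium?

Mine Kora's profit: π = q_{Kora}(132 − 4q_{Kora} − 2q_{Nadir}) − 8q_{Kora}.
∂π/∂q_{Kora} = 124 − 8q_{Kora} − 2q_{Nadir} = 0 ⇒ q_{Kora} = 15.5 − 0.25q_{Nadir}.
Setting q_{Kora} = q_{Nadir} in the reaction function: q_{Kora} = 15.5 − 0.25q_{Kora}, so q_{Kora} = 15.5 / 1.25 = 12.4.

12.4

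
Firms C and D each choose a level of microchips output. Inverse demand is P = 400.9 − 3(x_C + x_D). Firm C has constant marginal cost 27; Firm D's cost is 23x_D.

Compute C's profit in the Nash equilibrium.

Firm C's profit: π = x_C(400.9 − 3(x_C + x_D)) − 27x_C.
∂π/∂x_C = 373.9 − 6x_C − 3x_D = 0, so x_C = 3739/60 − 0.5x_D.
By the same steps for D: x_D = 3779/60 − 0.5x_C.
Solving the two reaction functions simultaneously: (1 − (−0.5)(−0.5))x_C = 3739/60 − 0.5·(3779/60), so 0.75x_C = 30.825 and x_C = 41.1.
Then x_D = 3779/60 − 0.5·41.1 = 1273/30.
Price P = 400.9 − 3·(1253/15) = 150.3.
C's profit: (150.3 − 27)·41.1 = 5067.63.

5067.63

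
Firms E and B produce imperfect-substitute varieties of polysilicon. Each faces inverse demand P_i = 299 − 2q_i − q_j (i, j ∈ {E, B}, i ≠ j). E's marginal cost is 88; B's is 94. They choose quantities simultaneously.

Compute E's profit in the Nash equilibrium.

Firm E's profit: π = q_E(299 − 2q_E − q_B) − 88q_E.
∂π/∂q_E = 211 − 4q_E − q_B = 0 ⇒ q_E = 52.75 − 0.25q_B.
Similarly q_B = 51.25 − 0.25q_E.
Substituting the second reaction function into the first: q_E = 52.75 − 0.25(51.25 − 0.25q_E), which gives 0.9375q_E = 39.9375 ⇒ q_E = 42.6.
Then q_B = 51.25 − 0.25·42.6 = 40.6.
P_E = 299 − 2·42.6 − 40.6 = 173.2.
Profit = (173.2 − 88)·42.6 = 3629.52.

3629.52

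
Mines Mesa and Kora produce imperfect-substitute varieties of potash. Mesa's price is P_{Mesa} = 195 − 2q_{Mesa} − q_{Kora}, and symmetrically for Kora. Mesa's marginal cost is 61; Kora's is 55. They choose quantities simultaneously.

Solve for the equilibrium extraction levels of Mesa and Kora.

Mine Mesa's profit: π = q_{Mesa}(195 − 2q_{Mesa} − q_{Kora}) − 61q_{Mesa}.
∂π/∂q_{Mesa} = 134 − 4q_{Mesa} − q_{Kora} = 0 ⇒ q_{Mesa} = 33.5 − 0.25q_{Kora}.
Similarly q_{Kora} = 35 − 0.25q_{Mesa}.
Solving the two reaction functions simultaneously: (1 − (−0.25)(−0.25))q_{Mesa} = 33.5 − 0.25·35, so 0.9375q_{Mesa} = 24.75 and q_{Mesa} = 26.4.
Then q_{Kora} = 35 − 0.25·26.4 = 28.4.

26.4, 28.4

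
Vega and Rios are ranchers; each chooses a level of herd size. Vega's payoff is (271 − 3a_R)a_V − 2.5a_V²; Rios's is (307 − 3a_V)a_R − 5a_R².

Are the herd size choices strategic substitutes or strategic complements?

Expanding Vega's payoff: 271a_V − 3a_Ra_V − 2.5a_V².
∂π/∂a_V = 271 − 3a_R − 5a_V = 0, so a_V = 54.2 − 0.6a_R.
The best-response slope da_V/da_R = −0.6 < 0: the reaction function is downward-sloping, so the choices are strategic substitutes.

strategic substitutes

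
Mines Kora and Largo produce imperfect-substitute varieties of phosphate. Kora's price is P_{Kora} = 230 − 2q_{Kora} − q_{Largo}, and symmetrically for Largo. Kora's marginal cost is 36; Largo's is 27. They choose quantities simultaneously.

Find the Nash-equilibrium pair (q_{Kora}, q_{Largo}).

Mine Kora's profit: π = q_{Kora}(230 − 2q_{Kora} − q_{Largo}) − 36q_{Kora}.
∂π/∂q_{Kora} = 194 − 4q_{Kora} − q_{Largo} = 0 ⇒ q_{Kora} = 48.5 − 0.25q_{Largo}.
Similarly q_{Largo} = 50.75 − 0.25q_{Kora}.
Substituting the second reaction function into the first: q_{Kora} = 48.5 − 0.25(50.75 − 0.25q_{Kora}), which gives 0.9375q_{Kora} = 35.8125 ⇒ q_{Kora} = 38.2.
Then q_{Largo} = 50.75 − 0.25·38.2 = 41.2.

38.2, 41.2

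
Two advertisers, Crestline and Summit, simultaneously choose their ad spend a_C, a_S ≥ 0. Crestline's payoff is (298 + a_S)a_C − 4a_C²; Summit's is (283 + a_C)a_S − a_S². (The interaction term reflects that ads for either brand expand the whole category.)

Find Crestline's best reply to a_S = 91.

48.625

Expanding Crestline's payoff: 298a_C + a_Sa_C − 4a_C².
∂π/∂a_C = 298 + a_S − 8a_C = 0, so a_C = 37.25 + 0.125a_S.
At a_S = 91: a_C = 37.25 + 0.125·91 = 48.625.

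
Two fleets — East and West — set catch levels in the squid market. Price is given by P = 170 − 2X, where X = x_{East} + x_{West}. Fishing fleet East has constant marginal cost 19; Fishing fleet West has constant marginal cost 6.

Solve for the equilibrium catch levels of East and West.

23, 29.5

Fishing fleet East's profit: π = x_{East}(170 − 2(x_{East} + x_{West})) − 19x_{East}.
∂π/∂x_{East} = 151 − 4x_{East} − 2x_{West} = 0, so x_{East} = 37.75 − 0.5x_{West}.
By the same steps for West: x_{West} = 41 − 0.5x_{East}.
Solving the two reaction functions simultaneously: (1 − (−0.5)(−0.5))x_{East} = 37.75 − 0.5·41, so 0.75x_{East} = 17.25 and x_{East} = 23.
Then x_{West} = 41 − 0.5·23 = 29.5.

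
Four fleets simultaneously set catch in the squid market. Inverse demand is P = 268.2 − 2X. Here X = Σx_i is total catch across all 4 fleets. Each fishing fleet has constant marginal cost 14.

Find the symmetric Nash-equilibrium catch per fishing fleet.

25.42

A representative fishing fleet's profit is π_i = x_i(268.2 − 2X) − 14x_i, with X = x_i + Σ_{j≠i} x_j.
First-order condition: 254.2 − 4x_i − 2Σ_{j≠i} x_j = 0.
In a symmetric equilibrium every fishing fleet chooses the same x, so Σ_{j≠i} x_j = 3x. The condition becomes 254.2 − 10x = 0, giving x = 254.2/10 = 25.42.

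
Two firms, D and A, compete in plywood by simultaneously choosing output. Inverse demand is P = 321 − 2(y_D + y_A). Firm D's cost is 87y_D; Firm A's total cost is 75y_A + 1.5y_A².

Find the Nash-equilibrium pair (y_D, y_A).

47.75, 21.5

Firm D's profit: π = y_D(321 − 2(y_D + y_A)) − 87y_D.
∂π/∂y_D = 234 − 4y_D − 2y_A = 0, so y_D = 58.5 − 0.5y_A.
For A: ∂π/∂y_A = 246 − 7y_A − 2y_D = 0 ⇒ y_A = 246/7 − (2/7)y_D.
Plugging y_A into D's best response: y_D = 58.5 − 0.5(246/7 − (2/7)y_D) ⇒ (6/7)y_D = 573/14, so y_D = 47.75.
Then y_A = 246/7 − (2/7)·47.75 = 21.5.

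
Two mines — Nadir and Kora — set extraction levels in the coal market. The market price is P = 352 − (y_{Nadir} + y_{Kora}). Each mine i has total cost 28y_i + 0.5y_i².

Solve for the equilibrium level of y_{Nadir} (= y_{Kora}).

Mine Nadir's profit: π = y_{Nadir}(352 − (y_{Nadir} + y_{Kora})) − 28y_{Nadir} − 0.5y_{Nadir}².
∂π/∂y_{Nadir} = 324 − 3y_{Nadir} − y_{Kora} = 0, so y_{Nadir} = 108 − (1/3)y_{Kora}.
By symmetry y_{Kora} = y_{Nadir}; substituting into the reaction function, (4/3)y_{Nadir} = 108 and y_{Nadir} = 81.

81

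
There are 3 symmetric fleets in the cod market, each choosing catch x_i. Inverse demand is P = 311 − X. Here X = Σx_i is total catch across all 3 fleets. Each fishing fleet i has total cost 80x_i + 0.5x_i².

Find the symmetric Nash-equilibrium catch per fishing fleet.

A representative fishing fleet's profit is π_i = x_i(311 − X) − 80x_i − 0.5x_i², with X = x_i + Σ_{j≠i} x_j.
First-order condition: 231 − 3x_i − Σ_{j≠i} x_j = 0.
With identical fishing fleets, set every x_j = x: then 231 − 3x − 2x = 0, i.e. x = 231/5 = 46.2.

46.2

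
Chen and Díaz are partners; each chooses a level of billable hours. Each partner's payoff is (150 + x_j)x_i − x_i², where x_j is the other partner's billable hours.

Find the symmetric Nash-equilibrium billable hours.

150

Chen's payoff is (150 + x_D)x_C − x_C².
∂π/∂x_C = 150 + x_D − 2x_C = 0, so x_C = 75 + 0.5x_D.
By symmetry x_D = x_C; substituting into the reaction function, 0.5x_C = 75 and x_C = 150.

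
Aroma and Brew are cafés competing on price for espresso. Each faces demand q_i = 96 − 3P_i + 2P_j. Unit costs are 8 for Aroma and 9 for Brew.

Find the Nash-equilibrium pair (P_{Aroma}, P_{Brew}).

Aroma's profit: π = (P_{Aroma} − 8)(96 − 3P_{Aroma} + 2P_{Brew}).
∂π/∂P_{Aroma} = 120 − 6P_{Aroma} + 2P_{Brew} = 0 ⇒ P_{Aroma} = 20 + (1/3)P_{Brew}.
Similarly P_{Brew} = 20.5 + (1/3)P_{Aroma}.
Substituting the second reaction function into the first: P_{Aroma} = 20 + (1/3)(20.5 + (1/3)P_{Aroma}), which gives (8/9)P_{Aroma} = 161/6 ⇒ P_{Aroma} = 30.1875.
Then P_{Brew} = 20.5 + (1/3)·30.1875 = 30.5625.

30.1875, 30.5625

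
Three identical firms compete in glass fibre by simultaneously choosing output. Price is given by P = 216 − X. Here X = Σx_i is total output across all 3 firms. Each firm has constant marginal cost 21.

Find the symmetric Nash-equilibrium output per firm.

A representative firm's profit is π_i = x_i(216 − X) − 21x_i, with X = x_i + Σ_{j≠i} x_j.
First-order condition: 195 − 2x_i − Σ_{j≠i} x_j = 0.
In a symmetric equilibrium every firm chooses the same x, so Σ_{j≠i} x_j = 2x. The condition becomes 195 − 4x = 0, giving x = 195/4 = 48.75.

48.75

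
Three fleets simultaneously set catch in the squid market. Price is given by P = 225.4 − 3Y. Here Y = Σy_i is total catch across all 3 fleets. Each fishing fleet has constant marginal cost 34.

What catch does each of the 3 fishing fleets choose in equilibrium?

A representative fishing fleet's profit is π_i = y_i(225.4 − 3Y) − 34y_i, with Y = y_i + Σ_{j≠i} y_j.
First-order condition: 191.4 − 6y_i − 3Σ_{j≠i} y_j = 0.
Imposing symmetry (y_j = y for all j) turns Σ_{j≠i} y_j into 2y, so 191.4 = 12y and y = 15.95.

15.95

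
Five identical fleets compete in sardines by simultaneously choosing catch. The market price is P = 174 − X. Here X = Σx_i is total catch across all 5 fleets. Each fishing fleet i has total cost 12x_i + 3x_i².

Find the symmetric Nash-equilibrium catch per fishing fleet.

13.5

A representative fishing fleet's profit is π_i = x_i(174 − X) − 12x_i − 3x_i², with X = x_i + Σ_{j≠i} x_j.
First-order condition: 162 − 8x_i − Σ_{j≠i} x_j = 0.
With identical fishing fleets, set every x_j = x: then 162 − 8x − 4x = 0, i.e. x = 162/12 = 13.5.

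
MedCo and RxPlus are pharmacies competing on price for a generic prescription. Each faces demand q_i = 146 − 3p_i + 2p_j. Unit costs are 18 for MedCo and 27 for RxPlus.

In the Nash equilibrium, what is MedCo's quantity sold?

101.0625

MedCo's profit: π = (p_{MedCo} − 18)(146 − 3p_{MedCo} + 2p_{RxPlus}).
∂π/∂p_{MedCo} = 200 − 6p_{MedCo} + 2p_{RxPlus} = 0 ⇒ p_{MedCo} = 100/3 + (1/3)p_{RxPlus}.
Similarly p_{RxPlus} = 227/6 + (1/3)p_{MedCo}.
Solving the two reaction functions simultaneously: (1 − (1/3)(1/3))p_{MedCo} = 100/3 + (1/3)·(227/6), so (8/9)p_{MedCo} = 827/18 and p_{MedCo} = 51.6875.
Then p_{RxPlus} = 227/6 + (1/3)·51.6875 = 55.0625.
q_{MedCo} = 146 − 3·51.6875 + 2·55.0625 = 101.0625.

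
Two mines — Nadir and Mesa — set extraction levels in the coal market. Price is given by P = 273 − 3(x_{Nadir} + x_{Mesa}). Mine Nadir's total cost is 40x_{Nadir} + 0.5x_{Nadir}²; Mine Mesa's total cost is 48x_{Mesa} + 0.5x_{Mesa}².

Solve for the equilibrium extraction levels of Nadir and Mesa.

Mine Nadir's profit: π = x_{Nadir}(273 − 3(x_{Nadir} + x_{Mesa})) − 40x_{Nadir} − 0.5x_{Nadir}².
∂π/∂x_{Nadir} = 233 − 7x_{Nadir} − 3x_{Mesa} = 0, so x_{Nadir} = 233/7 − (3/7)x_{Mesa}.
By the same steps for Mesa: x_{Mesa} = 225/7 − (3/7)x_{Nadir}.
Plugging x_{Mesa} into Nadir's best response: x_{Nadir} = 233/7 − (3/7)(225/7 − (3/7)x_{Nadir}) ⇒ (40/49)x_{Nadir} = 956/49, so x_{Nadir} = 23.9.
Then x_{Mesa} = 225/7 − (3/7)·23.9 = 21.9.

23.9, 21.9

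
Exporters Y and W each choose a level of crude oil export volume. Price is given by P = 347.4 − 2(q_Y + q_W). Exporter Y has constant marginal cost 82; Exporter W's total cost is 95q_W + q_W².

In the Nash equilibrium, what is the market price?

190.76

Exporter Y's profit: π = q_Y(347.4 − 2(q_Y + q_W)) − 82q_Y.
∂π/∂q_Y = 265.4 − 4q_Y − 2q_W = 0, so q_Y = 66.35 − 0.5q_W.
For W: ∂π/∂q_W = 252.4 − 6q_W − 2q_Y = 0 ⇒ q_W = 631/15 − (1/3)q_Y.
Plugging q_W into Y's best response: q_Y = 66.35 − 0.5(631/15 − (1/3)q_Y) ⇒ (5/6)q_Y = 2719/60, so q_Y = 54.38.
Then q_W = 631/15 − (1/3)·54.38 = 23.94.
Equilibrium price: P = 347.4 − 2·78.32 = 190.76.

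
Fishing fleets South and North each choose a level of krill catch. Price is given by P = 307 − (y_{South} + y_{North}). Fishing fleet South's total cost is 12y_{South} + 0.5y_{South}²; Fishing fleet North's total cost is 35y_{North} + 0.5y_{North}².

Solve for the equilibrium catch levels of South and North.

Fishing fleet South's profit: π = y_{South}(307 − (y_{South} + y_{North})) − 12y_{South} − 0.5y_{South}².
∂π/∂y_{South} = 295 − 3y_{South} − y_{North} = 0, so y_{South} = 295/3 − (1/3)y_{North}.
By the same steps for North: y_{North} = 272/3 − (1/3)y_{South}.
Substituting the second reaction function into the first: y_{South} = 295/3 − (1/3)(272/3 − (1/3)y_{South}), which gives (8/9)y_{South} = 613/9 ⇒ y_{South} = 76.625.
Then y_{North} = 272/3 − (1/3)·76.625 = 65.125.

76.625, 65.125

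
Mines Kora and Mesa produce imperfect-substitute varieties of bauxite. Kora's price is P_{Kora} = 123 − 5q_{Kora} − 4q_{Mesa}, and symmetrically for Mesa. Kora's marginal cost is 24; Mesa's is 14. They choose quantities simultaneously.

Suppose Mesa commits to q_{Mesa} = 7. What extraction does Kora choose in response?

Mine Kora's profit: π = q_{Kora}(123 − 5q_{Kora} − 4q_{Mesa}) − 24q_{Kora}.
∂π/∂q_{Kora} = 99 − 10q_{Kora} − 4q_{Mesa} = 0 ⇒ q_{Kora} = 9.9 − 0.4q_{Mesa}.
At q_{Mesa} = 7: q_{Kora} = 9.9 − 0.4·7 = 7.1.

7.1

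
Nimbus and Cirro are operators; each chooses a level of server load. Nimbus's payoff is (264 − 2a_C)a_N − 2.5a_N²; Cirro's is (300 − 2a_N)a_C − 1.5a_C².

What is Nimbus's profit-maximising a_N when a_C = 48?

33.6

Expanding Nimbus's payoff: 264a_N − 2a_Ca_N − 2.5a_N².
∂π/∂a_N = 264 − 2a_C − 5a_N = 0, so a_N = 52.8 − 0.4a_C.
At a_C = 48: a_N = 52.8 − 0.4·48 = 33.6.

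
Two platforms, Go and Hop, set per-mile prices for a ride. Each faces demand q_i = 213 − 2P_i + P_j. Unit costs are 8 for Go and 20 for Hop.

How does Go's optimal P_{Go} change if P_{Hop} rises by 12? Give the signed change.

Go's profit: π = (P_{Go} − 8)(213 − 2P_{Go} + P_{Hop}).
∂π/∂P_{Go} = 229 − 4P_{Go} + P_{Hop} = 0 ⇒ P_{Go} = 57.25 + 0.25P_{Hop}.
The reaction-function slope is 0.25, so a 12-unit rise in P_{Hop} moves P_{Go} by 0.25 × 12 = 3. Go's best response rises — the actions are strategic complements.

3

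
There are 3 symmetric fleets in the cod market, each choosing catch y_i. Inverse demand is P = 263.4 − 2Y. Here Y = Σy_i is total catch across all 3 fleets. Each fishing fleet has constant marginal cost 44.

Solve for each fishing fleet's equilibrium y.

A representative fishing fleet's profit is π_i = y_i(263.4 − 2Y) − 44y_i, with Y = y_i + Σ_{j≠i} y_j.
First-order condition: 219.4 − 4y_i − 2Σ_{j≠i} y_j = 0.
In a symmetric equilibrium every fishing fleet chooses the same y, so Σ_{j≠i} y_j = 2y. The condition becomes 219.4 − 8y = 0, giving y = 219.4/8 = 27.425.

27.425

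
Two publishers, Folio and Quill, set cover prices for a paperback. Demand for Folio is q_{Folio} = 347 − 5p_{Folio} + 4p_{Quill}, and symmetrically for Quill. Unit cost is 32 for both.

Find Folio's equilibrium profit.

13781.25

Folio's profit: π = (p_{Folio} − 32)(347 − 5p_{Folio} + 4p_{Quill}).
∂π/∂p_{Folio} = 507 − 10p_{Folio} + 4p_{Quill} = 0 ⇒ p_{Folio} = 50.7 + 0.4p_{Quill}.
The game is symmetric, so in equilibrium p_{Quill} = p_{Folio}: the reaction function gives 0.6p_{Folio} = 50.7, hence p_{Folio} = 84.5.
q_{Folio} = 347 − 5·84.5 + 4·84.5 = 262.5.
Profit = (84.5 − 32)·262.5 = 13781.25.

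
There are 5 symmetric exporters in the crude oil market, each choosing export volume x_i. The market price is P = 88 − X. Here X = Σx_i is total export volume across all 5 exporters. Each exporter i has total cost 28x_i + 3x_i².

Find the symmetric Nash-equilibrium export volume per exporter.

A representative exporter's profit is π_i = x_i(88 − X) − 28x_i − 3x_i², with X = x_i + Σ_{j≠i} x_j.
First-order condition: 60 − 8x_i − Σ_{j≠i} x_j = 0.
Imposing symmetry (x_j = x for all j) turns Σ_{j≠i} x_j into 4x, so 60 = 12x and x = 5.

5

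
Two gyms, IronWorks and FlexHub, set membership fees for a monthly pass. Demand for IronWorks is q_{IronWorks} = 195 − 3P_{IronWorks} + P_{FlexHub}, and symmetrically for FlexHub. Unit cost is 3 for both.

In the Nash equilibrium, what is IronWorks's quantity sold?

113.4

IronWorks's profit: π = (P_{IronWorks} − 3)(195 − 3P_{IronWorks} + P_{FlexHub}).
∂π/∂P_{IronWorks} = 204 − 6P_{IronWorks} + P_{FlexHub} = 0 ⇒ P_{IronWorks} = 34 + (1/6)P_{FlexHub}.
Setting P_{IronWorks} = P_{FlexHub} in the reaction function: P_{IronWorks} = 34 + (1/6)P_{IronWorks}, so P_{IronWorks} = 34 / (5/6) = 40.8.
q_{IronWorks} = 195 − 3·40.8 + 40.8 = 113.4.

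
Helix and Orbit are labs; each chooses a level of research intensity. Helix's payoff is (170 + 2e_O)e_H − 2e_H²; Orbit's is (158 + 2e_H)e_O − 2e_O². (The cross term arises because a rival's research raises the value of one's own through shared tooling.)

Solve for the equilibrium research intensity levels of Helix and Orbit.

Expanding Helix's payoff: 170e_H + 2e_Oe_H − 2e_H².
∂π/∂e_H = 170 + 2e_O − 4e_H = 0, so e_H = 42.5 + 0.5e_O.
Likewise for Orbit: e_O = 39.5 + 0.5e_H.
Plugging e_O into Helix's best response: e_H = 42.5 + 0.5(39.5 + 0.5e_H) ⇒ 0.75e_H = 62.25, so e_H = 83.
Then e_O = 39.5 + 0.5·83 = 81.

83, 81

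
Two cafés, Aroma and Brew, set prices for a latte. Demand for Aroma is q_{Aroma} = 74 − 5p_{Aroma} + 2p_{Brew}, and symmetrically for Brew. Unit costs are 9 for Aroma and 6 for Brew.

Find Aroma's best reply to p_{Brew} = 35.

Aroma's profit: π = (p_{Aroma} − 9)(74 − 5p_{Aroma} + 2p_{Brew}).
∂π/∂p_{Aroma} = 119 − 10p_{Aroma} + 2p_{Brew} = 0 ⇒ p_{Aroma} = 11.9 + 0.2p_{Brew}.
At p_{Brew} = 35: p_{Aroma} = 11.9 + 0.2·35 = 18.9.

18.9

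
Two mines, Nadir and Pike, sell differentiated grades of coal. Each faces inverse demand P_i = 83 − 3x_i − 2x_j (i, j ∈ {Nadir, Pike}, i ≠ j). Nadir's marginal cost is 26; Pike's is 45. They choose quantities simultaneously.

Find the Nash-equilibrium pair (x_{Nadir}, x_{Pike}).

Mine Nadir's profit: π = x_{Nadir}(83 − 3x_{Nadir} − 2x_{Pike}) − 26x_{Nadir}.
∂π/∂x_{Nadir} = 57 − 6x_{Nadir} − 2x_{Pike} = 0 ⇒ x_{Nadir} = 9.5 − (1/3)x_{Pike}.
Similarly x_{Pike} = 19/3 − (1/3)x_{Nadir}.
Plugging x_{Pike} into Nadir's best response: x_{Nadir} = 9.5 − (1/3)(19/3 − (1/3)x_{Nadir}) ⇒ (8/9)x_{Nadir} = 133/18, so x_{Nadir} = 8.3125.
Then x_{Pike} = 19/3 − (1/3)·8.3125 = 3.5625.

8.3125, 3.5625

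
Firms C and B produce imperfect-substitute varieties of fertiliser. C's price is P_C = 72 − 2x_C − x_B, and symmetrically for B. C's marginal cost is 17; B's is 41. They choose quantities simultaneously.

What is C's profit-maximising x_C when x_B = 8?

Firm C's profit: π = x_C(72 − 2x_C − x_B) − 17x_C.
∂π/∂x_C = 55 − 4x_C − x_B = 0 ⇒ x_C = 13.75 − 0.25x_B.
At x_B = 8: x_C = 13.75 − 0.25·8 = 11.75.

11.75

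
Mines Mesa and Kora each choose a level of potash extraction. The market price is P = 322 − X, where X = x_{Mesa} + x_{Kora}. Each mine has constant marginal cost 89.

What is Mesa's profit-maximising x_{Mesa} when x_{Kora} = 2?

115.5

Mine Mesa's profit: π = x_{Mesa}(322 − (x_{Mesa} + x_{Kora})) − 89x_{Mesa}.
∂π/∂x_{Mesa} = 233 − 2x_{Mesa} − x_{Kora} = 0, so x_{Mesa} = 116.5 − 0.5x_{Kora}.
At x_{Kora} = 2: x_{Mesa} = 116.5 − 0.5·2 = 115.5.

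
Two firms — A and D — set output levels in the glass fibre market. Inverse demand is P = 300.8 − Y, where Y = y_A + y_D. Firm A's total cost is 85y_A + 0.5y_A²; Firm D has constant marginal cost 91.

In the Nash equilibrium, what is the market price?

Firm A's profit: π = y_A(300.8 − (y_A + y_D)) − 85y_A − 0.5y_A².
∂π/∂y_A = 215.8 − 3y_A − y_D = 0, so y_A = 1079/15 − (1/3)y_D.
For D: ∂π/∂y_D = 209.8 − 2y_D − y_A = 0 ⇒ y_D = 104.9 − 0.5y_A.
Substituting the second reaction function into the first: y_A = 1079/15 − (1/3)(104.9 − 0.5y_A), which gives (5/6)y_A = 1109/30 ⇒ y_A = 44.36.
Then y_D = 104.9 − 0.5·44.36 = 82.72.
Equilibrium price: P = 300.8 − 127.08 = 173.72.

173.72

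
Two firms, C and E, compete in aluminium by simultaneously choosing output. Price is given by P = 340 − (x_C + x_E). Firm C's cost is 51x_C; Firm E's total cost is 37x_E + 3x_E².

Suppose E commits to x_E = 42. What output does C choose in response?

123.5

Firm C's profit: π = x_C(340 − (x_C + x_E)) − 51x_C.
∂π/∂x_C = 289 − 2x_C − x_E = 0, so x_C = 144.5 − 0.5x_E.
At x_E = 42: x_C = 144.5 − 0.5·42 = 123.5.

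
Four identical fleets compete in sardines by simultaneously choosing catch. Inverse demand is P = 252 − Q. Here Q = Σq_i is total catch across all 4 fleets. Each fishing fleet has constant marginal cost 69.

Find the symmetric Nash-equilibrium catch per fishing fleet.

36.6

A representative fishing fleet's profit is π_i = q_i(252 − Q) − 69q_i, with Q = q_i + Σ_{j≠i} q_j.
First-order condition: 183 − 2q_i − Σ_{j≠i} q_j = 0.
With identical fishing fleets, set every q_j = q: then 183 − 2q − 3q = 0, i.e. q = 183/5 = 36.6.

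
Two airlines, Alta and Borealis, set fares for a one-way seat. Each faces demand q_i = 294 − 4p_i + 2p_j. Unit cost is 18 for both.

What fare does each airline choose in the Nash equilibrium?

Alta's profit: π = (p_{Alta} − 18)(294 − 4p_{Alta} + 2p_{Borealis}).
∂π/∂p_{Alta} = 366 − 8p_{Alta} + 2p_{Borealis} = 0 ⇒ p_{Alta} = 45.75 + 0.25p_{Borealis}.
Setting p_{Alta} = p_{Borealis} in the reaction function: p_{Alta} = 45.75 + 0.25p_{Alta}, so p_{Alta} = 45.75 / 0.75 = 61.

61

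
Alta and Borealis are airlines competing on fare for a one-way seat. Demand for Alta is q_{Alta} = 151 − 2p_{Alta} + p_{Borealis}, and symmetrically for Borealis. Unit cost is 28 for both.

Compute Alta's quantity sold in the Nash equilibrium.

82

Alta's profit: π = (p_{Alta} − 28)(151 − 2p_{Alta} + p_{Borealis}).
∂π/∂p_{Alta} = 207 − 4p_{Alta} + p_{Borealis} = 0 ⇒ p_{Alta} = 51.75 + 0.25p_{Borealis}.
Setting p_{Alta} = p_{Borealis} in the reaction function: p_{Alta} = 51.75 + 0.25p_{Alta}, so p_{Alta} = 51.75 / 0.75 = 69.
q_{Alta} = 151 − 2·69 + 69 = 82.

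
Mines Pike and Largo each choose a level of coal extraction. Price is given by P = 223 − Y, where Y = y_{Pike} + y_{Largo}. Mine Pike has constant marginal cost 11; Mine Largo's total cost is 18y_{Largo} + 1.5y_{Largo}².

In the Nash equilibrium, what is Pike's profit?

9025

Mine Pike's profit: π = y_{Pike}(223 − (y_{Pike} + y_{Largo})) − 11y_{Pike}.
∂π/∂y_{Pike} = 212 − 2y_{Pike} − y_{Largo} = 0, so y_{Pike} = 106 − 0.5y_{Largo}.
For Largo: ∂π/∂y_{Largo} = 205 − 5y_{Largo} − y_{Pike} = 0 ⇒ y_{Largo} = 41 − 0.2y_{Pike}.
Plugging y_{Largo} into Pike's best response: y_{Pike} = 106 − 0.5(41 − 0.2y_{Pike}) ⇒ 0.9y_{Pike} = 85.5, so y_{Pike} = 95.
Then y_{Largo} = 41 − 0.2·95 = 22.
Price P = 223 − 117 = 106.
Pike's profit: (106 − 11)·95 = 9025.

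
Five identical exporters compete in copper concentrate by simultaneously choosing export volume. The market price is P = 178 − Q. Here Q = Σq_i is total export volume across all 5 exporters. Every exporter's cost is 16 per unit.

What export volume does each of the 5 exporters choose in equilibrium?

A representative exporter's profit is π_i = q_i(178 − Q) − 16q_i, with Q = q_i + Σ_{j≠i} q_j.
First-order condition: 162 − 2q_i − Σ_{j≠i} q_j = 0.
In a symmetric equilibrium every exporter chooses the same q, so Σ_{j≠i} q_j = 4q. The condition becomes 162 − 6q = 0, giving q = 162/6 = 27.

27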